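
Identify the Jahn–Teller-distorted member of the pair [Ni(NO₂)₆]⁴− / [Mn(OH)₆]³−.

[Mn(OH)₆]³−

[Ni(NO₂)₆]⁴−: Ligand charges: each nitro (N-bound nitrite) is −1. With an overall charge of −4 the nickel centre must be in the +2 oxidation state. Group 10 minus oxidation state 2 gives a d⁸ configuration. The d⁸ configuration leaves the e_g set evenly filled (or empty) — no strong Jahn–Teller driving force.
[Mn(OH)₆]³−: Ligand charges: each hydroxide is −1. With an overall charge of −3 the manganese centre must be in the +3 oxidation state. Mn sits in group 7, so the d-electron count is 7 − 3 = 4. Hydroxide is a weak-field ligand for a first-row metal, so the complex is high-spin. The t₂g³e_g¹ (high-spin) configuration has an unevenly filled e_g set; the Jahn–Teller theorem predicts a tetragonal distortion (typically axial elongation) to lift the degeneracy.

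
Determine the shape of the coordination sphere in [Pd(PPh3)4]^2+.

Ligand charges: triphenylphosphine is neutral. With an overall charge of +2 the palladium centre must be in the +2 oxidation state.
Palladium is a group-10 element; Pd(II) is therefore d⁸.
With 4 monodentate ligands the coordination number is 4.
A 4d d⁸ ion has a large crystal-field splitting; square planar leaves the high-energy d_{x²−y²} orbital empty and maximises CFSE.

square planar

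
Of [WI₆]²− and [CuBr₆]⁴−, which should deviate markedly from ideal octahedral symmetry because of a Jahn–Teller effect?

[CuBr₆]⁴−

[WI₆]²−: Each iodide is −1; balancing the −2 overall charge requires W(IV). W sits in group 6, so the d-electron count is 6 − 4 = 2. The d² configuration leaves the e_g set evenly filled (or empty) — no strong Jahn–Teller driving force.
[CuBr₆]⁴−: Summing ligand charges against the −4 overall charge gives an oxidation state of +2 for copper. Copper is a group-11 element; Cu(II) is therefore d⁹. The t₂g⁶e_g³ configuration has an unevenly filled e_g set; the Jahn–Teller theorem predicts a tetragonal distortion (typically axial elongation) to lift the degeneracy.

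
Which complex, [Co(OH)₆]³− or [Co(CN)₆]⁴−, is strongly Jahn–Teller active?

[Co(OH)₆]³−: Each hydroxide is −1; balancing the −3 overall charge requires Co(III). Cobalt is a group-9 element; Co(III) is therefore d⁶. Co(III) has an exceptionally large octahedral splitting and is low-spin with essentially every ligand except fluoride. The d⁶ configuration leaves the e_g set evenly filled (or empty) — no strong Jahn–Teller driving force.
[Co(CN)₆]⁴−: Summing ligand charges against the −4 overall charge gives an oxidation state of +2 for cobalt. Co sits in group 9, so the d-electron count is 9 − 2 = 7. Cyanide is a strong-field ligand (high in the spectrochemical series) for a first-row metal, so the complex is low-spin. The t₂g⁶e_g¹ (low-spin) configuration has an unevenly filled e_g set; the Jahn–Teller theorem predicts a tetragonal distortion (typically axial elongation) to lift the degeneracy.

[Co(CN)₆]⁴−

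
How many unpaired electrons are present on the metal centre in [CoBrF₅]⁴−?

3

Summing ligand charges against the −4 overall charge gives an oxidation state of +2 for cobalt.
Co sits in group 9, so the d-electron count is 9 − 2 = 7.
The spin state decides the count: Bromide and fluoride are weak-field ligands for a first-row metal, so the complex is high-spin.
An octahedral high-spin d⁷ ion is t₂g⁵e_g², giving 3 unpaired electrons.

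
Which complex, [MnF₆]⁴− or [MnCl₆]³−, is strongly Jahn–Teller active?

[MnCl₆]³−

[MnF₆]⁴−: Each fluoride is −1; balancing the −4 overall charge requires Mn(II). Mn sits in group 7, so the d-electron count is 7 − 2 = 5. Fluoride is a weak-field ligand for a first-row metal, so the complex is high-spin. The d⁵ configuration leaves the e_g set evenly filled (or empty) — no strong Jahn–Teller driving force.
[MnCl₆]³−: Summing ligand charges against the −3 overall charge gives an oxidation state of +3 for manganese. Group 7 minus oxidation state 3 gives a d⁴ configuration. Chloride is a weak-field ligand for a first-row metal, so the complex is high-spin. The t₂g³e_g¹ (high-spin) configuration has an unevenly filled e_g set; the Jahn–Teller theorem predicts a tetragonal distortion (typically axial elongation) to lift the degeneracy.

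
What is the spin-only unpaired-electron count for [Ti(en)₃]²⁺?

Ligand charges: ethylenediamine is neutral. With an overall charge of +2 the titanium centre must be in the +2 oxidation state.
Ti sits in group 4, so the d-electron count is 4 − 2 = 2.
Counting donor atoms: 3×ethylenediamine (bidentate) → 6 donors. Coordination number = 6.
In an octahedral field the d² configuration is t₂g²e_g⁰ (only one arrangement possible), giving 2 unpaired electrons.

2 unpaired electrons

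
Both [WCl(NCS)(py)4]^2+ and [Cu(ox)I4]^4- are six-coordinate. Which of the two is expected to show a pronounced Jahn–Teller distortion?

[WCl(NCS)(py)4]^2+: Summing ligand charges against the +2 overall charge gives an oxidation state of +4 for tungsten. W sits in group 6, so the d-electron count is 6 − 4 = 2. The d² configuration leaves the e_g set evenly filled (or empty) — no strong Jahn–Teller driving force.
[Cu(ox)I4]^4-: Ligand charges: each oxalate is −2; each iodide is −1. With an overall charge of −4 the copper centre must be in the +2 oxidation state. Cu sits in group 11, so the d-electron count is 11 − 2 = 9. The t₂g⁶e_g³ configuration has an unevenly filled e_g set; the Jahn–Teller theorem predicts a tetragonal distortion (typically axial elongation) to lift the degeneracy.

[Cu(ox)I4]^4-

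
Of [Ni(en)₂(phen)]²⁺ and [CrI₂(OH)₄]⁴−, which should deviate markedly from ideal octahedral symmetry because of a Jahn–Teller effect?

[CrI₂(OH)₄]⁴−

[Ni(en)₂(phen)]²⁺: Ethylenediamine is neutral; 1,10-phenanthroline is neutral; balancing the +2 overall charge requires Ni(II). Nickel is a group-10 element; Ni(II) is therefore d⁸. The d⁸ configuration leaves the e_g set evenly filled (or empty) — no strong Jahn–Teller driving force.
[CrI₂(OH)₄]⁴−: Summing ligand charges against the −4 overall charge gives an oxidation state of +2 for chromium. Cr sits in group 6, so the d-electron count is 6 − 2 = 4. Hydroxide and iodide are weak-field ligands for a first-row metal, so the complex is high-spin. The t₂g³e_g¹ (high-spin) configuration has an unevenly filled e_g set; the Jahn–Teller theorem predicts a tetragonal distortion (typically axial elongation) to lift the degeneracy.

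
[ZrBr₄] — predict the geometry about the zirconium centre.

Ligand charges: each bromide is −1. With an overall charge of 0 the zirconium centre must be in the +4 oxidation state.
Group 4 minus oxidation state 4 gives a d⁰ configuration.
With 4 monodentate ligands the coordination number is 4.
A d⁰ ion has no crystal-field stabilisation preference between square planar and tetrahedral, so four ligands adopt the sterically favoured tetrahedral geometry.

tetrahedral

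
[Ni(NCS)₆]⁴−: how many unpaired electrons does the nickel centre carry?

Summing ligand charges against the −4 overall charge gives an oxidation state of +2 for nickel.
Nickel is a group-10 element; Ni(II) is therefore d⁸.
In an octahedral field the d⁸ configuration is t₂g⁶e_g² (only one arrangement possible), giving 2 unpaired electrons.

2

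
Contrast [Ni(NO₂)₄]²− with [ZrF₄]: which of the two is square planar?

[Ni(NO₂)₄]²−

For [Ni(NO₂)₄]²−: Summing ligand charges against the −2 overall charge gives an oxidation state of +2 for nickel. Group 10 minus oxidation state 2 gives a d⁸ configuration. Nitro (N-bound nitrite) is a strong-field ligand (high in the spectrochemical series). A 3d d⁸ ion with strong-field ligands gains enough CFSE to favour square planar over tetrahedral. → square planar.
For [ZrF₄]: Ligand charges: each fluoride is −1. With an overall charge of 0 the zirconium centre must be in the +4 oxidation state. Zirconium is a group-4 element; Zr(IV) is therefore d⁰. A d⁰ ion has no crystal-field stabilisation preference between square planar and tetrahedral, so four ligands adopt the sterically favoured tetrahedral geometry. → tetrahedral.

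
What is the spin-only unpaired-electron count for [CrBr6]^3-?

3 unpaired electrons

Each bromide is −1; balancing the −3 overall charge requires Cr(III).
Cr sits in group 6, so the d-electron count is 6 − 3 = 3.
In an octahedral field the d³ configuration is t₂g³e_g⁰ (only one arrangement possible), giving 3 unpaired electrons.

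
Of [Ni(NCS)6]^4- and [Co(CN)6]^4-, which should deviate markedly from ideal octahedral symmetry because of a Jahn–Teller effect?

[Co(CN)6]^4-

[Ni(NCS)6]^4-: Summing ligand charges against the −4 overall charge gives an oxidation state of +2 for nickel. Group 10 minus oxidation state 2 gives a d⁸ configuration. The d⁸ configuration leaves the e_g set evenly filled (or empty) — no strong Jahn–Teller driving force.
[Co(CN)6]^4-: Each cyanide is −1; balancing the −4 overall charge requires Co(II). Cobalt is a group-9 element; Co(II) is therefore d⁷. Cyanide is a strong-field ligand (high in the spectrochemical series) for a first-row metal, so the complex is low-spin. The t₂g⁶e_g¹ (low-spin) configuration has an unevenly filled e_g set; the Jahn–Teller theorem predicts a tetragonal distortion (typically axial elongation) to lift the degeneracy.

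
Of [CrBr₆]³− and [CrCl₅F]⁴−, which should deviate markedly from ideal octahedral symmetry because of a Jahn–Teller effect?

[CrCl₅F]⁴−

[CrBr₆]³−: Ligand charges: each bromide is −1. With an overall charge of −3 the chromium centre must be in the +3 oxidation state. Cr sits in group 6, so the d-electron count is 6 − 3 = 3. The d³ configuration leaves the e_g set evenly filled (or empty) — no strong Jahn–Teller driving force.
[CrCl₅F]⁴−: Ligand charges: each chloride is −1; each fluoride is −1. With an overall charge of −4 the chromium centre must be in the +2 oxidation state. Group 6 minus oxidation state 2 gives a d⁴ configuration. Chloride and fluoride are weak-field ligands for a first-row metal, so the complex is high-spin. The t₂g³e_g¹ (high-spin) configuration has an unevenly filled e_g set; the Jahn–Teller theorem predicts a tetragonal distortion (typically axial elongation) to lift the degeneracy.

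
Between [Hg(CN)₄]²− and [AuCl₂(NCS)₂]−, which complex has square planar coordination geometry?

For [Hg(CN)₄]²−: Ligand charges: each cyanide is −1. With an overall charge of −2 the mercury centre must be in the +2 oxidation state. Hg sits in group 12, so the d-electron count is 12 − 2 = 10. A d¹⁰ ion has no crystal-field stabilisation preference between square planar and tetrahedral, so four ligands adopt the sterically favoured tetrahedral geometry. → tetrahedral.
For [AuCl₂(NCS)₂]−: Each chloride is −1; each isothiocyanate is −1; balancing the −1 overall charge requires Au(III). Group 11 minus oxidation state 3 gives a d⁸ configuration. A 5d d⁸ ion has a large crystal-field splitting; square planar leaves the high-energy d_{x²−y²} orbital empty and maximises CFSE. → square planar.

[AuCl₂(NCS)₂]−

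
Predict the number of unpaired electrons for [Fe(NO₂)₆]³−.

1 unpaired electron

Summing ligand charges against the −3 overall charge gives an oxidation state of +3 for iron.
Group 8 minus oxidation state 3 gives a d⁵ configuration.
The spin state decides the count: Nitro (N-bound nitrite) is a strong-field ligand (high in the spectrochemical series) for a first-row metal, so the complex is low-spin.
An octahedral low-spin d⁵ ion is t₂g⁵e_g⁰, giving 1 unpaired electron.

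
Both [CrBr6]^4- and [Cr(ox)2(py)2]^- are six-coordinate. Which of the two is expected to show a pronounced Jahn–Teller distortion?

[CrBr6]^4-

[CrBr6]^4-: Summing ligand charges against the −4 overall charge gives an oxidation state of +2 for chromium. Group 6 minus oxidation state 2 gives a d⁴ configuration. Bromide is a weak-field ligand for a first-row metal, so the complex is high-spin. The t₂g³e_g¹ (high-spin) configuration has an unevenly filled e_g set; the Jahn–Teller theorem predicts a tetragonal distortion (typically axial elongation) to lift the degeneracy.
[Cr(ox)2(py)2]^-: Ligand charges: each oxalate is −2; pyridine is neutral. With an overall charge of −1 the chromium centre must be in the +3 oxidation state. Group 6 minus oxidation state 3 gives a d³ configuration. The d³ configuration leaves the e_g set evenly filled (or empty) — no strong Jahn–Teller driving force.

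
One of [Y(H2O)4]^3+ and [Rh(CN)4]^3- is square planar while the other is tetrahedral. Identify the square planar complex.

[Rh(CN)4]^3-

For [Y(H2O)4]^3+: Water is neutral; balancing the +3 overall charge requires Y(III). Group 3 minus oxidation state 3 gives a d⁰ configuration. A d⁰ ion has no crystal-field stabilisation preference between square planar and tetrahedral, so four ligands adopt the sterically favoured tetrahedral geometry. → tetrahedral.
For [Rh(CN)4]^3-: Summing ligand charges against the −3 overall charge gives an oxidation state of +1 for rhodium. Rh sits in group 9, so the d-electron count is 9 − 1 = 8. A 4d d⁸ ion has a large crystal-field splitting; square planar leaves the high-energy d_{x²−y²} orbital empty and maximises CFSE. → square planar.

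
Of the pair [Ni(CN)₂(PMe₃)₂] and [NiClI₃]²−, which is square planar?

For [Ni(CN)₂(PMe₃)₂]: Summing ligand charges against the 0 overall charge gives an oxidation state of +2 for nickel. Group 10 minus oxidation state 2 gives a d⁸ configuration. Cyanide and trimethylphosphine are strong-field ligands (high in the spectrochemical series). A 3d d⁸ ion with strong-field ligands gains enough CFSE to favour square planar over tetrahedral. → square planar.
For [NiClI₃]²−: Each chloride is −1; each iodide is −1; balancing the −2 overall charge requires Ni(II). Ni sits in group 10, so the d-electron count is 10 − 2 = 8. Chloride and iodide are weak-field ligands. With weak-field ligands the CFSE gain from square planar is small, so a 3d d⁸ ion takes the sterically preferred tetrahedral geometry. → tetrahedral.

[Ni(CN)₂(PMe₃)₂]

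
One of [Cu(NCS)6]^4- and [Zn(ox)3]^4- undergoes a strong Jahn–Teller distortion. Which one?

[Cu(NCS)6]^4-: Ligand charges: each isothiocyanate is −1. With an overall charge of −4 the copper centre must be in the +2 oxidation state. Group 11 minus oxidation state 2 gives a d⁹ configuration. The t₂g⁶e_g³ configuration has an unevenly filled e_g set; the Jahn–Teller theorem predicts a tetragonal distortion (typically axial elongation) to lift the degeneracy.
[Zn(ox)3]^4-: Summing ligand charges against the −4 overall charge gives an oxidation state of +2 for zinc. Group 12 minus oxidation state 2 gives a d¹⁰ configuration. The d¹⁰ configuration leaves the e_g set evenly filled (or empty) — no strong Jahn–Teller driving force.

[Cu(NCS)6]^4-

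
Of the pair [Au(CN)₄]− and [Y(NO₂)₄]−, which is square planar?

[Au(CN)₄]−

For [Au(CN)₄]−: Each cyanide is −1; balancing the −1 overall charge requires Au(III). Au sits in group 11, so the d-electron count is 11 − 3 = 8. A 5d d⁸ ion has a large crystal-field splitting; square planar leaves the high-energy d_{x²−y²} orbital empty and maximises CFSE. → square planar.
For [Y(NO₂)₄]−: Summing ligand charges against the −1 overall charge gives an oxidation state of +3 for yttrium. Yttrium is a group-3 element; Y(III) is therefore d⁰. A d⁰ ion has no crystal-field stabilisation preference between square planar and tetrahedral, so four ligands adopt the sterically favoured tetrahedral geometry. → tetrahedral.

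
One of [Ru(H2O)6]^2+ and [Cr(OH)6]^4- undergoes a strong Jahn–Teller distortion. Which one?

[Cr(OH)6]^4-

[Ru(H2O)6]^2+: Summing ligand charges against the +2 overall charge gives an oxidation state of +2 for ruthenium. Group 8 minus oxidation state 2 gives a d⁶ configuration. A 4d ion has a large Δₒ and is invariably low-spin. The d⁶ configuration leaves the e_g set evenly filled (or empty) — no strong Jahn–Teller driving force.
[Cr(OH)6]^4-: Summing ligand charges against the −4 overall charge gives an oxidation state of +2 for chromium. Group 6 minus oxidation state 2 gives a d⁴ configuration. Hydroxide is a weak-field ligand for a first-row metal, so the complex is high-spin. The t₂g³e_g¹ (high-spin) configuration has an unevenly filled e_g set; the Jahn–Teller theorem predicts a tetragonal distortion (typically axial elongation) to lift the degeneracy.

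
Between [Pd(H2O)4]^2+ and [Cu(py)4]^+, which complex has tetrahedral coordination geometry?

For [Pd(H2O)4]^2+: Summing ligand charges against the +2 overall charge gives an oxidation state of +2 for palladium. Palladium is a group-10 element; Pd(II) is therefore d⁸. A 4d d⁸ ion has a large crystal-field splitting; square planar leaves the high-energy d_{x²−y²} orbital empty and maximises CFSE. → square planar.
For [Cu(py)4]^+: Summing ligand charges against the +1 overall charge gives an oxidation state of +1 for copper. Cu sits in group 11, so the d-electron count is 11 − 1 = 10. A d¹⁰ ion has no crystal-field stabilisation preference between square planar and tetrahedral, so four ligands adopt the sterically favoured tetrahedral geometry. → tetrahedral.

[Cu(py)4]^+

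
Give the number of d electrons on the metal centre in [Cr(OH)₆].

Ligand charges: each hydroxide is −1. With an overall charge of 0 the chromium centre must be in the +6 oxidation state.
Chromium is a group-6 element; Cr(VI) is therefore d⁰.

d0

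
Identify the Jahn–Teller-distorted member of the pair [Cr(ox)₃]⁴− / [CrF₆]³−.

[Cr(ox)₃]⁴−

[Cr(ox)₃]⁴−: Summing ligand charges against the −4 overall charge gives an oxidation state of +2 for chromium. Chromium is a group-6 element; Cr(II) is therefore d⁴. Oxalate is a weak-field ligand for a first-row metal, so the complex is high-spin. The t₂g³e_g¹ (high-spin) configuration has an unevenly filled e_g set; the Jahn–Teller theorem predicts a tetragonal distortion (typically axial elongation) to lift the degeneracy.
[CrF₆]³−: Ligand charges: each fluoride is −1. With an overall charge of −3 the chromium centre must be in the +3 oxidation state. Cr sits in group 6, so the d-electron count is 6 − 3 = 3. The d³ configuration leaves the e_g set evenly filled (or empty) — no strong Jahn–Teller driving force.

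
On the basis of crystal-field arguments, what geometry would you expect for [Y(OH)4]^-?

tetrahedral

Ligand charges: each hydroxide is −1. With an overall charge of −1 the yttrium centre must be in the +3 oxidation state.
Y sits in group 3, so the d-electron count is 3 − 3 = 0.
Coordination number: 4.
A d⁰ ion has no crystal-field stabilisation preference between square planar and tetrahedral, so four ligands adopt the sterically favoured tetrahedral geometry.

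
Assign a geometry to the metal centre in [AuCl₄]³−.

Each chloride is −1; balancing the −3 overall charge requires Au(I).
Group 11 minus oxidation state 1 gives a d¹⁰ configuration.
With 4 monodentate ligands the coordination number is 4.
A d¹⁰ ion has no crystal-field stabilisation preference between square planar and tetrahedral, so four ligands adopt the sterically favoured tetrahedral geometry.

tetrahedral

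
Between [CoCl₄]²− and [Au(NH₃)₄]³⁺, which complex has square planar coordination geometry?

For [CoCl₄]²−: Ligand charges: each chloride is −1. With an overall charge of −2 the cobalt centre must be in the +2 oxidation state. Co sits in group 9, so the d-electron count is 9 − 2 = 7. For a high-spin 3d d⁷ ion with weak-field ligands the small Δₜ gives little square-planar CFSE advantage, so four ligands adopt the sterically favoured tetrahedral geometry. → tetrahedral.
For [Au(NH₃)₄]³⁺: Ammonia is neutral; balancing the +3 overall charge requires Au(III). Group 11 minus oxidation state 3 gives a d⁸ configuration. A 5d d⁸ ion has a large crystal-field splitting; square planar leaves the high-energy d_{x²−y²} orbital empty and maximises CFSE. → square planar.

[Au(NH₃)₄]³⁺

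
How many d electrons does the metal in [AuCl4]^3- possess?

Ligand charges: each chloride is −1. With an overall charge of −3 the gold centre must be in the +1 oxidation state.
Gold is a group-11 element; Au(I) is therefore d¹⁰.

d10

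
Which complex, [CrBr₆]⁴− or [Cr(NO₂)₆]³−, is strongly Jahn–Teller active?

[CrBr₆]⁴−

[CrBr₆]⁴−: Ligand charges: each bromide is −1. With an overall charge of −4 the chromium centre must be in the +2 oxidation state. Chromium is a group-6 element; Cr(II) is therefore d⁴. Bromide is a weak-field ligand for a first-row metal, so the complex is high-spin. The t₂g³e_g¹ (high-spin) configuration has an unevenly filled e_g set; the Jahn–Teller theorem predicts a tetragonal distortion (typically axial elongation) to lift the degeneracy.
[Cr(NO₂)₆]³−: Summing ligand charges against the −3 overall charge gives an oxidation state of +3 for chromium. Group 6 minus oxidation state 3 gives a d³ configuration. The d³ configuration leaves the e_g set evenly filled (or empty) — no strong Jahn–Teller driving force.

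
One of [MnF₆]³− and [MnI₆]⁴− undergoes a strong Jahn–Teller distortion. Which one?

[MnF₆]³−

[MnF₆]³−: Ligand charges: each fluoride is −1. With an overall charge of −3 the manganese centre must be in the +3 oxidation state. Manganese is a group-7 element; Mn(III) is therefore d⁴. Fluoride is a weak-field ligand for a first-row metal, so the complex is high-spin. The t₂g³e_g¹ (high-spin) configuration has an unevenly filled e_g set; the Jahn–Teller theorem predicts a tetragonal distortion (typically axial elongation) to lift the degeneracy.
[MnI₆]⁴−: Summing ligand charges against the −4 overall charge gives an oxidation state of +2 for manganese. Manganese is a group-7 element; Mn(II) is therefore d⁵. Iodide is a weak-field ligand for a first-row metal, so the complex is high-spin. The d⁵ configuration leaves the e_g set evenly filled (or empty) — no strong Jahn–Teller driving force.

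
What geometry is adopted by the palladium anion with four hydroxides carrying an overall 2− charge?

square planar

Ligand charges: each hydroxide is −1. With an overall charge of −2 the palladium centre must be in the +2 oxidation state.
Group 10 minus oxidation state 2 gives a d⁸ configuration.
Coordination number: 4.
A 4d d⁸ ion has a large crystal-field splitting; square planar leaves the high-energy d_{x²−y²} orbital empty and maximises CFSE.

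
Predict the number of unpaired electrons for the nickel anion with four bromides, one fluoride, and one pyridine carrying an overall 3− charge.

Summing ligand charges against the −3 overall charge gives an oxidation state of +2 for nickel.
Group 10 minus oxidation state 2 gives a d⁸ configuration.
In an octahedral field the d⁸ configuration is t₂g⁶e_g² (only one arrangement possible), giving 2 unpaired electrons.

2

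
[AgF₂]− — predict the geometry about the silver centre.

linear

Summing ligand charges against the −1 overall charge gives an oxidation state of +1 for silver.
Ag sits in group 11, so the d-electron count is 11 − 1 = 10.
Coordination number: 2.
A d¹⁰ ion with only two ligands adopts a linear arrangement (sp hybridisation; no CFSE preference).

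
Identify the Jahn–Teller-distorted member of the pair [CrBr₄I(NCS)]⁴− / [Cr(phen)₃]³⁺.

[CrBr₄I(NCS)]⁴−: Summing ligand charges against the −4 overall charge gives an oxidation state of +2 for chromium. Cr sits in group 6, so the d-electron count is 6 − 2 = 4. Bromide, iodide, and isothiocyanate are weak-field ligands for a first-row metal, so the complex is high-spin. The t₂g³e_g¹ (high-spin) configuration has an unevenly filled e_g set; the Jahn–Teller theorem predicts a tetragonal distortion (typically axial elongation) to lift the degeneracy.
[Cr(phen)₃]³⁺: Summing ligand charges against the +3 overall charge gives an oxidation state of +3 for chromium. Chromium is a group-6 element; Cr(III) is therefore d³. The d³ configuration leaves the e_g set evenly filled (or empty) — no strong Jahn–Teller driving force.

[CrBr₄I(NCS)]⁴−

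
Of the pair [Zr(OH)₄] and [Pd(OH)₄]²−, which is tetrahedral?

For [Zr(OH)₄]: Summing ligand charges against the 0 overall charge gives an oxidation state of +4 for zirconium. Zirconium is a group-4 element; Zr(IV) is therefore d⁰. A d⁰ ion has no crystal-field stabilisation preference between square planar and tetrahedral, so four ligands adopt the sterically favoured tetrahedral geometry. → tetrahedral.
For [Pd(OH)₄]²−: Each hydroxide is −1; balancing the −2 overall charge requires Pd(II). Pd sits in group 10, so the d-electron count is 10 − 2 = 8. A 4d d⁸ ion has a large crystal-field splitting; square planar leaves the high-energy d_{x²−y²} orbital empty and maximises CFSE. → square planar.

[Zr(OH)₄]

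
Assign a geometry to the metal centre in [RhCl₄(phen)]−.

octahedral

Ligand charges: each chloride is −1; 1,10-phenanthroline is neutral. With an overall charge of −1 the rhodium centre must be in the +3 oxidation state.
Group 9 minus oxidation state 3 gives a d⁶ configuration.
Counting donor atoms: 4×chloride (monodentate) → 4 donors; 1×1,10-phenanthroline (bidentate) → 2 donors. Coordination number = 6.
Six donors around a single metal centre give an octahedral coordination sphere.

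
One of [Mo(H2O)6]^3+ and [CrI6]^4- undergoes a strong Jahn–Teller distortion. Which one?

[Mo(H2O)6]^3+: Water is neutral; balancing the +3 overall charge requires Mo(III). Mo sits in group 6, so the d-electron count is 6 − 3 = 3. The d³ configuration leaves the e_g set evenly filled (or empty) — no strong Jahn–Teller driving force.
[CrI6]^4-: Ligand charges: each iodide is −1. With an overall charge of −4 the chromium centre must be in the +2 oxidation state. Chromium is a group-6 element; Cr(II) is therefore d⁴. Iodide is a weak-field ligand for a first-row metal, so the complex is high-spin. The t₂g³e_g¹ (high-spin) configuration has an unevenly filled e_g set; the Jahn–Teller theorem predicts a tetragonal distortion (typically axial elongation) to lift the degeneracy.

[CrI6]^4-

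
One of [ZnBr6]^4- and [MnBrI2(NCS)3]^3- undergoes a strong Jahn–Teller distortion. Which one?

[MnBrI2(NCS)3]^3-

[ZnBr6]^4-: Summing ligand charges against the −4 overall charge gives an oxidation state of +2 for zinc. Group 12 minus oxidation state 2 gives a d¹⁰ configuration. The d¹⁰ configuration leaves the e_g set evenly filled (or empty) — no strong Jahn–Teller driving force.
[MnBrI2(NCS)3]^3-: Ligand charges: each bromide is −1; each iodide is −1; each isothiocyanate is −1. With an overall charge of −3 the manganese centre must be in the +3 oxidation state. Mn sits in group 7, so the d-electron count is 7 − 3 = 4. Bromide, iodide, and isothiocyanate are weak-field ligands for a first-row metal, so the complex is high-spin. The t₂g³e_g¹ (high-spin) configuration has an unevenly filled e_g set; the Jahn–Teller theorem predicts a tetragonal distortion (typically axial elongation) to lift the degeneracy.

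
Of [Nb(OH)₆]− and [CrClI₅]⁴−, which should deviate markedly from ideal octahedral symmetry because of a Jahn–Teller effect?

[CrClI₅]⁴−

[Nb(OH)₆]−: Each hydroxide is −1; balancing the −1 overall charge requires Nb(V). Nb sits in group 5, so the d-electron count is 5 − 5 = 0. The d⁰ configuration leaves the e_g set evenly filled (or empty) — no strong Jahn–Teller driving force.
[CrClI₅]⁴−: Each chloride is −1; each iodide is −1; balancing the −4 overall charge requires Cr(II). Group 6 minus oxidation state 2 gives a d⁴ configuration. Chloride and iodide are weak-field ligands for a first-row metal, so the complex is high-spin. The t₂g³e_g¹ (high-spin) configuration has an unevenly filled e_g set; the Jahn–Teller theorem predicts a tetragonal distortion (typically axial elongation) to lift the degeneracy.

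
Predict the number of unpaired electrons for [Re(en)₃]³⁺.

Summing ligand charges against the +3 overall charge gives an oxidation state of +3 for rhenium.
Rhenium is a group-7 element; Re(III) is therefore d⁴.
Counting donor atoms: 3×ethylenediamine (bidentate) → 6 donors. Coordination number = 6.
The spin state decides the count: a 5d ion has a large Δₒ and is invariably low-spin.
An octahedral low-spin d⁴ ion is t₂g⁴e_g⁰, giving 2 unpaired electrons.

2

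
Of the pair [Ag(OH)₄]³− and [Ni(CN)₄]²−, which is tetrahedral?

[Ag(OH)₄]³−

For [Ag(OH)₄]³−: Summing ligand charges against the −3 overall charge gives an oxidation state of +1 for silver. Group 11 minus oxidation state 1 gives a d¹⁰ configuration. A d¹⁰ ion has no crystal-field stabilisation preference between square planar and tetrahedral, so four ligands adopt the sterically favoured tetrahedral geometry. → tetrahedral.
For [Ni(CN)₄]²−: Each cyanide is −1; balancing the −2 overall charge requires Ni(II). Ni sits in group 10, so the d-electron count is 10 − 2 = 8. Cyanide is a strong-field ligand (high in the spectrochemical series). A 3d d⁸ ion with strong-field ligands gains enough CFSE to favour square planar over tetrahedral. → square planar.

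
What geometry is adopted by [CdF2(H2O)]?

Summing ligand charges against the 0 overall charge gives an oxidation state of +2 for cadmium.
Cadmium is a group-12 element; Cd(II) is therefore d¹⁰.
With 3 monodentate ligands the coordination number is 3.
Three ligands around a d¹⁰ centre minimise repulsion in a trigonal-planar arrangement.

trigonal planar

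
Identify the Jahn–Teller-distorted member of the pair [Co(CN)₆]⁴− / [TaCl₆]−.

[Co(CN)₆]⁴−

[Co(CN)₆]⁴−: Each cyanide is −1; balancing the −4 overall charge requires Co(II). Cobalt is a group-9 element; Co(II) is therefore d⁷. Cyanide is a strong-field ligand (high in the spectrochemical series) for a first-row metal, so the complex is low-spin. The t₂g⁶e_g¹ (low-spin) configuration has an unevenly filled e_g set; the Jahn–Teller theorem predicts a tetragonal distortion (typically axial elongation) to lift the degeneracy.
[TaCl₆]−: Summing ligand charges against the −1 overall charge gives an oxidation state of +5 for tantalum. Tantalum is a group-5 element; Ta(V) is therefore d⁰. The d⁰ configuration leaves the e_g set evenly filled (or empty) — no strong Jahn–Teller driving force.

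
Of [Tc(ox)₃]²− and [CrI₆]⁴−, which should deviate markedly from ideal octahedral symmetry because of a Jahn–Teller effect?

[Tc(ox)₃]²−: Ligand charges: each oxalate is −2. With an overall charge of −2 the technetium centre must be in the +4 oxidation state. Tc sits in group 7, so the d-electron count is 7 − 4 = 3. The d³ configuration leaves the e_g set evenly filled (or empty) — no strong Jahn–Teller driving force.
[CrI₆]⁴−: Ligand charges: each iodide is −1. With an overall charge of −4 the chromium centre must be in the +2 oxidation state. Group 6 minus oxidation state 2 gives a d⁴ configuration. Iodide is a weak-field ligand for a first-row metal, so the complex is high-spin. The t₂g³e_g¹ (high-spin) configuration has an unevenly filled e_g set; the Jahn–Teller theorem predicts a tetragonal distortion (typically axial elongation) to lift the degeneracy.

[CrI₆]⁴−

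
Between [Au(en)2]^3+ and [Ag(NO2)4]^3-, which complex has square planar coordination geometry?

For [Au(en)2]^3+: Summing ligand charges against the +3 overall charge gives an oxidation state of +3 for gold. Group 11 minus oxidation state 3 gives a d⁸ configuration. A 5d d⁸ ion has a large crystal-field splitting; square planar leaves the high-energy d_{x²−y²} orbital empty and maximises CFSE. → square planar.
For [Ag(NO2)4]^3-: Ligand charges: each nitro (N-bound nitrite) is −1. With an overall charge of −3 the silver centre must be in the +1 oxidation state. Silver is a group-11 element; Ag(I) is therefore d¹⁰. A d¹⁰ ion has no crystal-field stabilisation preference between square planar and tetrahedral, so four ligands adopt the sterically favoured tetrahedral geometry. → tetrahedral.

[Au(en)2]^3+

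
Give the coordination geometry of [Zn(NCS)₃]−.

Each isothiocyanate is −1; balancing the −1 overall charge requires Zn(II).
Zinc is a group-12 element; Zn(II) is therefore d¹⁰.
With 3 monodentate ligands the coordination number is 3.
Three ligands around a d¹⁰ centre minimise repulsion in a trigonal-planar arrangement.

trigonal planar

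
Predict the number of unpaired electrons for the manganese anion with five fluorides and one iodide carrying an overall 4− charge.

5 unpaired electrons

Summing ligand charges against the −4 overall charge gives an oxidation state of +2 for manganese.
Manganese is a group-7 element; Mn(II) is therefore d⁵.
The spin state decides the count: Fluoride and iodide are weak-field ligands for a first-row metal, so the complex is high-spin.
An octahedral high-spin d⁵ ion is t₂g³e_g², giving 5 unpaired electrons.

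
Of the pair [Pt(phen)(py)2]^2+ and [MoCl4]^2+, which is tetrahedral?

[MoCl4]^2+

For [Pt(phen)(py)2]^2+: Summing ligand charges against the +2 overall charge gives an oxidation state of +2 for platinum. Platinum is a group-10 element; Pt(II) is therefore d⁸. A 5d d⁸ ion has a large crystal-field splitting; square planar leaves the high-energy d_{x²−y²} orbital empty and maximises CFSE. → square planar.
For [MoCl4]^2+: Summing ligand charges against the +2 overall charge gives an oxidation state of +6 for molybdenum. Group 6 minus oxidation state 6 gives a d⁰ configuration. A d⁰ ion has no crystal-field stabilisation preference between square planar and tetrahedral, so four ligands adopt the sterically favoured tetrahedral geometry. → tetrahedral.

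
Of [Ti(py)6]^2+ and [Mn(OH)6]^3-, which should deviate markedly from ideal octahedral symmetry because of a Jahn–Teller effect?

[Ti(py)6]^2+: Pyridine is neutral; balancing the +2 overall charge requires Ti(II). Titanium is a group-4 element; Ti(II) is therefore d². The d² configuration leaves the e_g set evenly filled (or empty) — no strong Jahn–Teller driving force.
[Mn(OH)6]^3-: Summing ligand charges against the −3 overall charge gives an oxidation state of +3 for manganese. Group 7 minus oxidation state 3 gives a d⁴ configuration. Hydroxide is a weak-field ligand for a first-row metal, so the complex is high-spin. The t₂g³e_g¹ (high-spin) configuration has an unevenly filled e_g set; the Jahn–Teller theorem predicts a tetragonal distortion (typically axial elongation) to lift the degeneracy.

[Mn(OH)6]^3-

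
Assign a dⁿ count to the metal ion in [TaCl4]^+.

Ligand charges: each chloride is −1. With an overall charge of +1 the tantalum centre must be in the +5 oxidation state.
Tantalum is a group-5 element; Ta(V) is therefore d⁰.

d0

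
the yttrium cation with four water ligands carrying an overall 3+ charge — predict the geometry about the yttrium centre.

tetrahedral

Ligand charges: water is neutral. With an overall charge of +3 the yttrium centre must be in the +3 oxidation state.
Group 3 minus oxidation state 3 gives a d⁰ configuration.
With 4 monodentate ligands the coordination number is 4.
A d⁰ ion has no crystal-field stabilisation preference between square planar and tetrahedral, so four ligands adopt the sterically favoured tetrahedral geometry.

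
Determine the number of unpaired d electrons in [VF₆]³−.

Ligand charges: each fluoride is −1. With an overall charge of −3 the vanadium centre must be in the +3 oxidation state.
V sits in group 5, so the d-electron count is 5 − 3 = 2.
In an octahedral field the d² configuration is t₂g²e_g⁰ (only one arrangement possible), giving 2 unpaired electrons.

2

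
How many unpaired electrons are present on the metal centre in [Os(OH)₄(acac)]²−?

1

Ligand charges: each hydroxide is −1; each acetylacetonate is −1. With an overall charge of −2 the osmium centre must be in the +3 oxidation state.
Os sits in group 8, so the d-electron count is 8 − 3 = 5.
Counting donor atoms: 4×hydroxide (monodentate) → 4 donors; 1×acetylacetonate (bidentate) → 2 donors. Coordination number = 6.
The spin state decides the count: a 5d ion has a large Δₒ and is invariably low-spin.
An octahedral low-spin d⁵ ion is t₂g⁵e_g⁰, giving 1 unpaired electron.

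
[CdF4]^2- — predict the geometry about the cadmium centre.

tetrahedral

Summing ligand charges against the −2 overall charge gives an oxidation state of +2 for cadmium.
Group 12 minus oxidation state 2 gives a d¹⁰ configuration.
Coordination number: 4.
A d¹⁰ ion has no crystal-field stabilisation preference between square planar and tetrahedral, so four ligands adopt the sterically favoured tetrahedral geometry.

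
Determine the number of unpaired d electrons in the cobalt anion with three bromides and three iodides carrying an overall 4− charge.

3

Summing ligand charges against the −4 overall charge gives an oxidation state of +2 for cobalt.
Cobalt is a group-9 element; Co(II) is therefore d⁷.
The spin state decides the count: Bromide and iodide are weak-field ligands for a first-row metal, so the complex is high-spin.
An octahedral high-spin d⁷ ion is t₂g⁵e_g², giving 3 unpaired electrons.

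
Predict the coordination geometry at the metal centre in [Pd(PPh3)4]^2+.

Ligand charges: triphenylphosphine is neutral. With an overall charge of +2 the palladium centre must be in the +2 oxidation state.
Pd sits in group 10, so the d-electron count is 10 − 2 = 8.
With 4 monodentate ligands the coordination number is 4.
A 4d d⁸ ion has a large crystal-field splitting; square planar leaves the high-energy d_{x²−y²} orbital empty and maximises CFSE.

square planar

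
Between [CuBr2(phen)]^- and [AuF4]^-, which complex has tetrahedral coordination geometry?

[CuBr2(phen)]^-

For [CuBr2(phen)]^-: Summing ligand charges against the −1 overall charge gives an oxidation state of +1 for copper. Cu sits in group 11, so the d-electron count is 11 − 1 = 10. A d¹⁰ ion has no crystal-field stabilisation preference between square planar and tetrahedral, so four ligands adopt the sterically favoured tetrahedral geometry. → tetrahedral.
For [AuF4]^-: Each fluoride is −1; balancing the −1 overall charge requires Au(III). Gold is a group-11 element; Au(III) is therefore d⁸. A 5d d⁸ ion has a large crystal-field splitting; square planar leaves the high-energy d_{x²−y²} orbital empty and maximises CFSE. → square planar.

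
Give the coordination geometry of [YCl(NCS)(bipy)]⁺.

Ligand charges: each chloride is −1; each isothiocyanate is −1; 2,2′-bipyridine is neutral. With an overall charge of +1 the yttrium centre must be in the +3 oxidation state.
Group 3 minus oxidation state 3 gives a d⁰ configuration.
Counting donor atoms: 1×chloride (monodentate) → 1 donor; 1×isothiocyanate (monodentate) → 1 donor; 1×2,2′-bipyridine (bidentate) → 2 donors. Coordination number = 4.
A d⁰ ion has no crystal-field stabilisation preference between square planar and tetrahedral, so four ligands adopt the sterically favoured tetrahedral geometry.

tetrahedral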